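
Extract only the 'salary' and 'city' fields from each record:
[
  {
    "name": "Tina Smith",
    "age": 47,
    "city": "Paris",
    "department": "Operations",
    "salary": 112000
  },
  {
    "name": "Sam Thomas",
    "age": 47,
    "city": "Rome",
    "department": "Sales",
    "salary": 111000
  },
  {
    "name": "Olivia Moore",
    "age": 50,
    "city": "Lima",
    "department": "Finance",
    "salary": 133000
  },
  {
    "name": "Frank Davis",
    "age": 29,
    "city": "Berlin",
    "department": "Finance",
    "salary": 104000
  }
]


Original: 4 records with fields: name, age, city, department, salary
Keep: ['salary', 'city']
Drop: ['name', 'age', 'department']
Result: 4 records, 2 fields each

[
  {
    "salary": 112000,
    "city": "Paris"
  },
  {
    "salary": 111000,
    "city": "Rome"
  },
  {
    "salary": 133000,
    "city": "Lima"
  },
  {
    "salary": 104000,
    "city": "Berlin"
  }
]


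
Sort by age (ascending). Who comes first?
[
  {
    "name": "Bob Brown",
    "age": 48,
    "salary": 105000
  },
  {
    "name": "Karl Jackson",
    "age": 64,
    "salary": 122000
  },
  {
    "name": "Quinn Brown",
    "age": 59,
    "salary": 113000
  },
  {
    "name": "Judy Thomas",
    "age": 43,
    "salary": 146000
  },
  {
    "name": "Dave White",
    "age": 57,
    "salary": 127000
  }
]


Sort by: age (ascending)

Sorted order:
  1. Judy Thomas (age = 43)
  2. Bob Brown (age = 48)
  3. Dave White (age = 57)
  4. Quinn Brown (age = 59)
  5. Karl Jackson (age = 64)

First: Judy Thomas

Judy Thomas


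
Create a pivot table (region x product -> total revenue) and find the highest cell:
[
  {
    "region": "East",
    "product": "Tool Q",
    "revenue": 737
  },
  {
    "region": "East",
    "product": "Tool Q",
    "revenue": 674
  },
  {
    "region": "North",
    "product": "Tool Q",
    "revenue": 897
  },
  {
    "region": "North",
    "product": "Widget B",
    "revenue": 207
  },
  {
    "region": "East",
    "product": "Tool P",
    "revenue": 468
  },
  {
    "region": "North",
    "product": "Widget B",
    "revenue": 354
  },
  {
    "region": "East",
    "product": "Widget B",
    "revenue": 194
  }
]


Pivot: region (rows) x product (columns) -> total revenue

     Tool P        Tool Q        Widget B    
East           468          1411           194  
North            0           897           561  

Highest: East / Tool Q = $1411

East / Tool Q = $1411


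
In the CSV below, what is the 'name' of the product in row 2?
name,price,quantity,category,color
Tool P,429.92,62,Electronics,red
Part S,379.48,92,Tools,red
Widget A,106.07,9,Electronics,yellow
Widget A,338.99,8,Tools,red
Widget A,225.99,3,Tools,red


Query: Row 2 ('Part S'), column 'name'
Value: Part S

Part S


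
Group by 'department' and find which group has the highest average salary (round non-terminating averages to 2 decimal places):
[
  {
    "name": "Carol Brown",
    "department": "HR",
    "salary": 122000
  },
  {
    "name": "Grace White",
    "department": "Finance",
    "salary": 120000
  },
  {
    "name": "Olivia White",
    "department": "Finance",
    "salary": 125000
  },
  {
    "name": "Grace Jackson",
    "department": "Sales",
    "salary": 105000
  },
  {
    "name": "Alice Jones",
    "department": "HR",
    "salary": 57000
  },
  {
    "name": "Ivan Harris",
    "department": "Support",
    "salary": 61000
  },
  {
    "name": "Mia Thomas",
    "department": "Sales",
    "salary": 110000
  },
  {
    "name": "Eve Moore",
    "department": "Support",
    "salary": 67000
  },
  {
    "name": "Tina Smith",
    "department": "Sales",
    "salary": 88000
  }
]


Group by: department

Groups:
  Finance: 2 people, avg salary = 245000/2 = $122500
  HR: 2 people, avg salary = 179000/2 = $89500
  Sales: 3 people, avg salary = 303000/3 = $101000
  Support: 2 people, avg salary = 128000/2 = $64000

Highest average salary: Finance ($122500)

Finance ($122500)


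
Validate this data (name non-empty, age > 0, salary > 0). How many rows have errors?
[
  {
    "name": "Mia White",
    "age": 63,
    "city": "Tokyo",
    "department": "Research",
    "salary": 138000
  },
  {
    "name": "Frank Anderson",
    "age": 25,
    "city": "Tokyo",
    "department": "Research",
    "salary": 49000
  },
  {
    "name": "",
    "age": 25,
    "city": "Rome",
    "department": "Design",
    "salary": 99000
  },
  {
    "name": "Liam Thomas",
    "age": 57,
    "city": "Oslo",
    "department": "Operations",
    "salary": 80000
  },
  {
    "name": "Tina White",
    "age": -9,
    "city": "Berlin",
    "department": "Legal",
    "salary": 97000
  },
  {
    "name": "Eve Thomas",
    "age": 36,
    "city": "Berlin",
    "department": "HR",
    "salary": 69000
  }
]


Validating 6 records:
Rules: name non-empty, age > 0, salary > 0

  Row 1 (Mia White): OK
  Row 2 (Frank Anderson): OK
  Row 3 (???): empty name
  Row 4 (Liam Thomas): OK
  Row 5 (Tina White): negative age: -9
  Row 6 (Eve Thomas): OK

Total errors: 2

2 errors


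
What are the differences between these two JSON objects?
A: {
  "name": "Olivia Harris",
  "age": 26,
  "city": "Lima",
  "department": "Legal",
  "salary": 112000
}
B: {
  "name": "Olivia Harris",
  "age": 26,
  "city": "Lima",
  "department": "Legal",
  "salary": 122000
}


Comparing each field (in key order):
  name: same
  age: same
  city: same
  department: same
  salary: DIFFERENT
Differences:
  salary: 112000 -> 122000

1 field(s) changed

1 change: salary


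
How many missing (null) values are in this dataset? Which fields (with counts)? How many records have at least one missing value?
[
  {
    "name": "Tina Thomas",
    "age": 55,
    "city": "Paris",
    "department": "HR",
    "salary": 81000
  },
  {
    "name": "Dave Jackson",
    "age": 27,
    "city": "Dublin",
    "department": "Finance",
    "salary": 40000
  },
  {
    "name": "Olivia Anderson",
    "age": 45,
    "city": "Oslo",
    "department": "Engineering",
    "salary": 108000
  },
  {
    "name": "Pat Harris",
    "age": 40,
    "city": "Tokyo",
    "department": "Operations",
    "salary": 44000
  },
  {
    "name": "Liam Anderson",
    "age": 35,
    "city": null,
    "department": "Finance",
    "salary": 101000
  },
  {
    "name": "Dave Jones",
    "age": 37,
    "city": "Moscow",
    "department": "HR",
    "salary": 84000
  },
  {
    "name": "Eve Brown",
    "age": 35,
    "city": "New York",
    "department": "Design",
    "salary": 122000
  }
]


Checking for missing (null) values in 7 records:

  Tina Thomas: complete
  Dave Jackson: complete
  Olivia Anderson: complete
  Pat Harris: complete
  Liam Anderson: city
  Dave Jones: complete
  Eve Brown: complete

Per field:
  name: 0 missing
  age: 0 missing
  city: 1 missing
  department: 0 missing
  salary: 0 missing

Total missing values: 1
Records with any missing: 1

1 missing values (city: 1); 1 incomplete records


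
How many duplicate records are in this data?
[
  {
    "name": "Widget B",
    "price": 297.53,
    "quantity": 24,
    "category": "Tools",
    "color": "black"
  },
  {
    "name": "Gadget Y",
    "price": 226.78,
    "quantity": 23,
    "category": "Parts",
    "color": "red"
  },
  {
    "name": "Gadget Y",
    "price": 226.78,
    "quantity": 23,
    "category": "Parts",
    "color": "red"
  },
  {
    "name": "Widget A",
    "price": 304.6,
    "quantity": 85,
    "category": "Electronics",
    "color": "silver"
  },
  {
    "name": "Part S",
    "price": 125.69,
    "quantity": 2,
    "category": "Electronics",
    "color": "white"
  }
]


Checking 5 records for duplicates:

  Row 1: Widget B ($297.53, qty 24)
  Row 2: Gadget Y ($226.78, qty 23)
  Row 3: Gadget Y ($226.78, qty 23) <-- DUPLICATE
  Row 4: Widget A ($304.6, qty 85)
  Row 5: Part S ($125.69, qty 2)

Duplicates found: 1
Unique records: 4

1 duplicates, 4 unique


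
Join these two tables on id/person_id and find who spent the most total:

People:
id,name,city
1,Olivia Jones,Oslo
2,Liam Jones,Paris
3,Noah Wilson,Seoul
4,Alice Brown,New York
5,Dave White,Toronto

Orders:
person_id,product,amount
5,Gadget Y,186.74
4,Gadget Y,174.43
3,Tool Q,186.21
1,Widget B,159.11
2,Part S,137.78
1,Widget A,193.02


Join on: people.id = orders.person_id

Joined rows:
  Dave White (Toronto) bought Gadget Y for $186.74
  Alice Brown (New York) bought Gadget Y for $174.43
  Noah Wilson (Seoul) bought Tool Q for $186.21
  Olivia Jones (Oslo) bought Widget B for $159.11
  Liam Jones (Paris) bought Part S for $137.78
  Olivia Jones (Oslo) bought Widget A for $193.02

Total per person:
  Olivia Jones: $352.13
  Dave White: $186.74
  Noah Wilson: $186.21
  Alice Brown: $174.43
  Liam Jones: $137.78

Top spender: Olivia Jones ($352.13)

Olivia Jones ($352.13)


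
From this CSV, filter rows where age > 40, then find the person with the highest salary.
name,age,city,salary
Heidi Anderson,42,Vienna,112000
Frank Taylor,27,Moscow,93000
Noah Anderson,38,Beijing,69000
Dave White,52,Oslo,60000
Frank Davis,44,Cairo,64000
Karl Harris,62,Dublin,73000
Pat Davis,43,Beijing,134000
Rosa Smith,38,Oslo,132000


Filter: age > 40
Sort by: salary (descending)

Filtered records (5):
  Pat Davis, age 43, salary $134000
  Heidi Anderson, age 42, salary $112000
  Karl Harris, age 62, salary $73000
  Frank Davis, age 44, salary $64000
  Dave White, age 52, salary $60000

Highest salary: Pat Davis ($134000)

Pat Davis


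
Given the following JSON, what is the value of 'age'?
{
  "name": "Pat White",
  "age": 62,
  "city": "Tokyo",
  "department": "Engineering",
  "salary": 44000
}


Looking up field 'age'
Value: 62

62


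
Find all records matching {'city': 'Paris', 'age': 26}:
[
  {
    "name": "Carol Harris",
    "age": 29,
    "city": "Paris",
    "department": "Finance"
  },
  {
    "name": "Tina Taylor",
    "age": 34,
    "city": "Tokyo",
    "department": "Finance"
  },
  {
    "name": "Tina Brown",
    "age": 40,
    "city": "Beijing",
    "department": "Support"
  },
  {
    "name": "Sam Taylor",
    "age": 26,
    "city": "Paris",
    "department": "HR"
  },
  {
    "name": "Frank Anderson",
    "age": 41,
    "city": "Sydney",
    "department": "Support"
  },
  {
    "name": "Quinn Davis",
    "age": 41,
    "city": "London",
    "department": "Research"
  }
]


Search criteria: {'city': 'Paris', 'age': 26}

Checking 6 records:
  Carol Harris: {city: Paris, age: 29}
  Tina Taylor: {city: Tokyo, age: 34}
  Tina Brown: {city: Beijing, age: 40}
  Sam Taylor: {city: Paris, age: 26} <-- MATCH
  Frank Anderson: {city: Sydney, age: 41}
  Quinn Davis: {city: London, age: 41}

Matches: ["Sam Taylor"]

["Sam Taylor"]


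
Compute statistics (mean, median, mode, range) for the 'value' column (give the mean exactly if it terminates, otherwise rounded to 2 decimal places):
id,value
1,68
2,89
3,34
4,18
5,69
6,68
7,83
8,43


Data: [68, 89, 34, 18, 69, 68, 83, 43]
Count: 8
Sum: 472
Mean: 472/8 = 59
Sorted: [18, 34, 43, 68, 68, 69, 83, 89]
Median: 68.0
Mode: 68 (2 times)
Range: 89 - 18 = 71
Min: 18, Max: 89

mean=59, median=68.0, mode=68, range=71


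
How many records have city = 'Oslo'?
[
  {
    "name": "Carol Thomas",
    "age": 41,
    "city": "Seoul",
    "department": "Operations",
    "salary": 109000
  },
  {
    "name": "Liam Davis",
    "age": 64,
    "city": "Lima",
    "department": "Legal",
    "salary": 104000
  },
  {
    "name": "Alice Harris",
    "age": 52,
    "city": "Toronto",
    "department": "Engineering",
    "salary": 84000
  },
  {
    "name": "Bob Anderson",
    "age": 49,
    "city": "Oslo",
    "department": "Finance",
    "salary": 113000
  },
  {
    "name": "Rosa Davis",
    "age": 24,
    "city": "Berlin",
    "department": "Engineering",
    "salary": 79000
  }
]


Data: 5 records
Condition: city = 'Oslo'

Checking each record:
  Carol Thomas: Seoul
  Liam Davis: Lima
  Alice Harris: Toronto
  Bob Anderson: Oslo MATCH
  Rosa Davis: Berlin

Count: 1

1


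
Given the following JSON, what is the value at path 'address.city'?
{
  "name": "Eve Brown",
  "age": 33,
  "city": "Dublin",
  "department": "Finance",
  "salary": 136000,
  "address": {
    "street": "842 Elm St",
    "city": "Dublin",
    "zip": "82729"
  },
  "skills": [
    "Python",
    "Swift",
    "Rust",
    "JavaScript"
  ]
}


Query: address.city
Path: address -> city
Value: Dublin

Dublin


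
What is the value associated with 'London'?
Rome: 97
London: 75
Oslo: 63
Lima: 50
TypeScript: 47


Looking up key 'London'
Value: 75

75


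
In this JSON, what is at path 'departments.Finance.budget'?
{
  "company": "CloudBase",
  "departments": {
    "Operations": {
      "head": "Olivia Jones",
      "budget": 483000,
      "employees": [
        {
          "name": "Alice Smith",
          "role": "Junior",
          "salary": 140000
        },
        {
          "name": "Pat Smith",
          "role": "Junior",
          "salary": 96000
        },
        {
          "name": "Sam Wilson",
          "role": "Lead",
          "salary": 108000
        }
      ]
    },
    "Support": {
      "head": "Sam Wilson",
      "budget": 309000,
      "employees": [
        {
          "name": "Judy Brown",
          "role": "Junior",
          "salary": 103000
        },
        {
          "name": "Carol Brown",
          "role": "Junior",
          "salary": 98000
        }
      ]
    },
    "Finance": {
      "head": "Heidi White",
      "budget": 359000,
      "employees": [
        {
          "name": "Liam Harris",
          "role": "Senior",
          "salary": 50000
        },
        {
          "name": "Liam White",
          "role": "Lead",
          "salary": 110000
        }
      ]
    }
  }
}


Path: departments.Finance.budget

Navigate:
  -> departments
  -> Finance
  -> budget = 359000

359000


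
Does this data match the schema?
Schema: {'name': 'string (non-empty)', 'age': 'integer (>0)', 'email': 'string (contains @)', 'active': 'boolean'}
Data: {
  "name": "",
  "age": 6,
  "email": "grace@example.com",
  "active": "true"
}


Validating each field against schema:
  name: FAIL ("" is an empty string)
  age: OK (positive integer)
  email: OK (string with @)
  active: FAIL ("true" is not a boolean)

Result: INVALID (2 errors: name, active)

INVALID (2 errors: name, active)


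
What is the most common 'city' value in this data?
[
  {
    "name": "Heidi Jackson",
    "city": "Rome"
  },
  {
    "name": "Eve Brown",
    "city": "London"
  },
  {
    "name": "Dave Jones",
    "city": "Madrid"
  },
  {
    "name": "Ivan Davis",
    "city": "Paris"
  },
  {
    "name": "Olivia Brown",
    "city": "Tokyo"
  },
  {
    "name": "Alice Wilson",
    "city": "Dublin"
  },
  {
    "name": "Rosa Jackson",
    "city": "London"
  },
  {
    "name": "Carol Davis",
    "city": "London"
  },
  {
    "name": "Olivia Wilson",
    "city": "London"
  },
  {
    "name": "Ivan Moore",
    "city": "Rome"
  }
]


Counting 'city' values across 10 records:

  London: 4 ####
  Rome: 2 ##
  Madrid: 1 #
  Paris: 1 #
  Tokyo: 1 #
  Dublin: 1 #

Most common: London (4 times)

London (4 times)


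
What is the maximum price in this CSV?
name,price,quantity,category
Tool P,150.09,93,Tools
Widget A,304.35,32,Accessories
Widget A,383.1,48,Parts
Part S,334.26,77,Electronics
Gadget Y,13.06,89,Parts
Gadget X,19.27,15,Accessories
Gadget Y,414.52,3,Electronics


Computing maximum price:
Values: [150.09, 304.35, 383.1, 334.26, 13.06, 19.27, 414.52]
Max = 414.52

414.52


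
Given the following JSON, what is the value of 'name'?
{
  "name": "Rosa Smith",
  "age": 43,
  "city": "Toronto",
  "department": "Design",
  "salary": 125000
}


Looking up field 'name'
Value: Rosa Smith

Rosa Smith


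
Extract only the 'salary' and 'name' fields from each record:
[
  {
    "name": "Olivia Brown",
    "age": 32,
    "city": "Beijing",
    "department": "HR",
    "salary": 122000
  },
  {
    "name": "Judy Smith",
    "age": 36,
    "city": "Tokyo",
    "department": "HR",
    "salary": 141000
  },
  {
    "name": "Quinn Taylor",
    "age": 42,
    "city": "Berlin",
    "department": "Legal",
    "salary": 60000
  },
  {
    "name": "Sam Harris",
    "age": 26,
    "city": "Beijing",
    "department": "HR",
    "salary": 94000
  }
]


Original: 4 records with fields: name, age, city, department, salary
Keep: ['salary', 'name']
Drop: ['age', 'city', 'department']
Result: 4 records, 2 fields each

[
  {
    "salary": 122000,
    "name": "Olivia Brown"
  },
  {
    "salary": 141000,
    "name": "Judy Smith"
  },
  {
    "salary": 60000,
    "name": "Quinn Taylor"
  },
  {
    "salary": 94000,
    "name": "Sam Harris"
  }
]


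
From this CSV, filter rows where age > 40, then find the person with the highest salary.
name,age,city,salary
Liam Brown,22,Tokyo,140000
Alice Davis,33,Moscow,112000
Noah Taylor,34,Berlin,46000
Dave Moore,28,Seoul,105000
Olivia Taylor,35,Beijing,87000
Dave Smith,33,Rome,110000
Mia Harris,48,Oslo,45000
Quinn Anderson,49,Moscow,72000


Filter: age > 40
Sort by: salary (descending)

Filtered records (2):
  Quinn Anderson, age 49, salary $72000
  Mia Harris, age 48, salary $45000

Highest salary: Quinn Anderson ($72000)

Quinn Anderson


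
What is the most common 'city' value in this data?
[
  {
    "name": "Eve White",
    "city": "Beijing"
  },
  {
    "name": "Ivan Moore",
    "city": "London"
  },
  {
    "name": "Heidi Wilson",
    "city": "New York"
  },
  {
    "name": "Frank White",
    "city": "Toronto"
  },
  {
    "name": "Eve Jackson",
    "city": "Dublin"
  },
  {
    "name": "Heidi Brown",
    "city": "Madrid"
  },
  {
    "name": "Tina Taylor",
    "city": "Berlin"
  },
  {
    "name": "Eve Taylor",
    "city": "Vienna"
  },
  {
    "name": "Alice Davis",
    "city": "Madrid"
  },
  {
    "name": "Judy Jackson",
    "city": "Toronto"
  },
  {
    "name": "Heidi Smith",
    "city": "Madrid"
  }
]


Counting 'city' values across 11 records:

  Madrid: 3 ###
  Toronto: 2 ##
  Beijing: 1 #
  London: 1 #
  New York: 1 #
  Dublin: 1 #
  Berlin: 1 #
  Vienna: 1 #

Most common: Madrid (3 times)

Madrid (3 times)


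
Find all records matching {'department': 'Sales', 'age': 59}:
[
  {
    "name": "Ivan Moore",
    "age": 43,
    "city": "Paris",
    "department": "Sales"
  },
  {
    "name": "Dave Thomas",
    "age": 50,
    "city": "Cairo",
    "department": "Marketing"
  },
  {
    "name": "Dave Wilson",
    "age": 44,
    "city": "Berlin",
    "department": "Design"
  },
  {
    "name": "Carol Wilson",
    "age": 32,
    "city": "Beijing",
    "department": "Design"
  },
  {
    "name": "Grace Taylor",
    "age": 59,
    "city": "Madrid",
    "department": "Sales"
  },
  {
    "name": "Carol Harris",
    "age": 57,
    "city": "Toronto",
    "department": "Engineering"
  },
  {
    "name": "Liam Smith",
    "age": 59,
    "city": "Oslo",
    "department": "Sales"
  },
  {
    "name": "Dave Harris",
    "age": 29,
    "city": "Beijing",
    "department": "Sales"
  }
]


Search criteria: {'department': 'Sales', 'age': 59}

Checking 8 records:
  Ivan Moore: {department: Sales, age: 43}
  Dave Thomas: {department: Marketing, age: 50}
  Dave Wilson: {department: Design, age: 44}
  Carol Wilson: {department: Design, age: 32}
  Grace Taylor: {department: Sales, age: 59} <-- MATCH
  Carol Harris: {department: Engineering, age: 57}
  Liam Smith: {department: Sales, age: 59} <-- MATCH
  Dave Harris: {department: Sales, age: 29}

Matches: ["Grace Taylor", "Liam Smith"]

["Grace Taylor", "Liam Smith"]


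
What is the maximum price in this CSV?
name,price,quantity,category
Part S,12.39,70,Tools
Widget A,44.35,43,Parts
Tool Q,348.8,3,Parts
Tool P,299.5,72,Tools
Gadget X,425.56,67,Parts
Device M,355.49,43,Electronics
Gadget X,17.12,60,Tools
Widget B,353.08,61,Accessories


Computing maximum price:
Values: [12.39, 44.35, 348.8, 299.5, 425.56, 355.49, 17.12, 353.08]
Max = 425.56

425.56


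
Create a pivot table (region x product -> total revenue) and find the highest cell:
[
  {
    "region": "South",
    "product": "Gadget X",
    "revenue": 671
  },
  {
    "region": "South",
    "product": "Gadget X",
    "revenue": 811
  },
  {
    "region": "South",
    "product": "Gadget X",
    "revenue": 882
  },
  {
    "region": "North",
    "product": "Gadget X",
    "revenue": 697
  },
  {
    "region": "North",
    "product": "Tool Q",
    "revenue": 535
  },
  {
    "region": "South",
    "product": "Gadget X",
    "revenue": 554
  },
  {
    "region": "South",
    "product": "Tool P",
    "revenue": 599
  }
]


Pivot: region (rows) x product (columns) -> total revenue

     Gadget X      Tool P        Tool Q      
North          697             0           535  
South         2918           599             0  

Highest: South / Gadget X = $2918

South / Gadget X = $2918


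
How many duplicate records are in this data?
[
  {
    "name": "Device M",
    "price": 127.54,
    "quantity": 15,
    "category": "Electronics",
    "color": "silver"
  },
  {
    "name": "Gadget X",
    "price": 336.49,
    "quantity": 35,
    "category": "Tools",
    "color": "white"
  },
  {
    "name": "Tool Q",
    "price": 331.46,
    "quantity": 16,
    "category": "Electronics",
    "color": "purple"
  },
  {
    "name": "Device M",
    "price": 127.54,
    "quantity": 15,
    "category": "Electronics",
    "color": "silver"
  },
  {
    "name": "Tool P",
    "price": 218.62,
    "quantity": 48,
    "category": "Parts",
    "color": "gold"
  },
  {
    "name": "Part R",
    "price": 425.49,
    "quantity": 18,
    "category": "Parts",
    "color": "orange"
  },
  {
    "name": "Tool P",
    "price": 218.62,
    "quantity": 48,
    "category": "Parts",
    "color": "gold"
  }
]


Checking 7 records for duplicates:

  Row 1: Device M ($127.54, qty 15)
  Row 2: Gadget X ($336.49, qty 35)
  Row 3: Tool Q ($331.46, qty 16)
  Row 4: Device M ($127.54, qty 15) <-- DUPLICATE
  Row 5: Tool P ($218.62, qty 48)
  Row 6: Part R ($425.49, qty 18)
  Row 7: Tool P ($218.62, qty 48) <-- DUPLICATE

Duplicates found: 2
Unique records: 5

2 duplicates, 5 unique


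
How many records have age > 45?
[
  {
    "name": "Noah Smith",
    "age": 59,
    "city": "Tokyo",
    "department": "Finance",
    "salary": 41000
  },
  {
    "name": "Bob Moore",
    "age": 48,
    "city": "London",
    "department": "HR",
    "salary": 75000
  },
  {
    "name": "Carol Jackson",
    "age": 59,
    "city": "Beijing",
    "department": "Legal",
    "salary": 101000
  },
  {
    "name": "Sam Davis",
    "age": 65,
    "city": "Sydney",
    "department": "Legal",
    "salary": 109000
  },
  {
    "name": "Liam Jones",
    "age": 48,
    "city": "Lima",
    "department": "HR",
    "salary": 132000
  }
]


Data: 5 records
Condition: age > 45

Checking each record:
  Noah Smith: 59 MATCH
  Bob Moore: 48 MATCH
  Carol Jackson: 59 MATCH
  Sam Davis: 65 MATCH
  Liam Jones: 48 MATCH

Count: 5

5


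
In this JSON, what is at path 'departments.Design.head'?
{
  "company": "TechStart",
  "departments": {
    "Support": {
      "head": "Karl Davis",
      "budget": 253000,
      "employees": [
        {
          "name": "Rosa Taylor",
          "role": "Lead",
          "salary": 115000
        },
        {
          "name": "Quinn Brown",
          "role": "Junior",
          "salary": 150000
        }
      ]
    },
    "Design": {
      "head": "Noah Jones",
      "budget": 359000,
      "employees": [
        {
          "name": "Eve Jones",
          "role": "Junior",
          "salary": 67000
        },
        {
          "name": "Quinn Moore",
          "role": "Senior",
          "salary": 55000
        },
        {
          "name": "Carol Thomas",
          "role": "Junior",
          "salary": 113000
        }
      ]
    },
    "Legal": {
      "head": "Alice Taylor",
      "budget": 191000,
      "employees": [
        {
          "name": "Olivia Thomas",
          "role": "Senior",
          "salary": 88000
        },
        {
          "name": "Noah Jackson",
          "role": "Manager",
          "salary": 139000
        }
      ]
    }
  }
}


Path: departments.Design.head

Navigate:
  -> departments
  -> Design
  -> head = 'Noah Jones'

Noah Jones


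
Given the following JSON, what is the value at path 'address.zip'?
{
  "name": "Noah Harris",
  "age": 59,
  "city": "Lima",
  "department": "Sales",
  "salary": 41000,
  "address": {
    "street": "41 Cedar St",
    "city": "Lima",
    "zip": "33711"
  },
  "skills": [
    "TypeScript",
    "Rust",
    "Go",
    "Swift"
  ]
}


Query: address.zip
Path: address -> zip
Value: 33711

33711


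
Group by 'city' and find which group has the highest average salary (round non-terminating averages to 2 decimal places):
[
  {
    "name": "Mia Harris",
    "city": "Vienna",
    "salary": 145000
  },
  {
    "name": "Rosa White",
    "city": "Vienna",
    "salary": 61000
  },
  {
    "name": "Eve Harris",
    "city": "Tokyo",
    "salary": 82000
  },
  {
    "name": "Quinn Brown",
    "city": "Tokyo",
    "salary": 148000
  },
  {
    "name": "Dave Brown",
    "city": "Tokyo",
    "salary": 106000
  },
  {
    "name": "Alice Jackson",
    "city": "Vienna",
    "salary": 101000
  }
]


Group by: city

Groups:
  Tokyo: 3 people, avg salary = 336000/3 = $112000
  Vienna: 3 people, avg salary = 307000/3 ≈ $102333.33

Highest average salary: Tokyo ($112000)

Tokyo ($112000)


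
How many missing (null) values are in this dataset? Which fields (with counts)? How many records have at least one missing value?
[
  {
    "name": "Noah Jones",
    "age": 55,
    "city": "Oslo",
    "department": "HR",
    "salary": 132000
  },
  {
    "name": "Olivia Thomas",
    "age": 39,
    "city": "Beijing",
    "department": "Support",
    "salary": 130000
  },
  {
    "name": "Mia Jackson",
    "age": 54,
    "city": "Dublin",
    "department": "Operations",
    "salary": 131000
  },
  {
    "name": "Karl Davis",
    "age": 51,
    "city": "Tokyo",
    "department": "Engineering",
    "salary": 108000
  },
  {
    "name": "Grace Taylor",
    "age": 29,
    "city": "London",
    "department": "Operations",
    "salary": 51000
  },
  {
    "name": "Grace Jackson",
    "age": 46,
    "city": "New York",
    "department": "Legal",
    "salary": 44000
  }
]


Checking for missing (null) values in 6 records:

  Noah Jones: complete
  Olivia Thomas: complete
  Mia Jackson: complete
  Karl Davis: complete
  Grace Taylor: complete
  Grace Jackson: complete

Per field:
  name: 0 missing
  age: 0 missing
  city: 0 missing
  department: 0 missing
  salary: 0 missing

Total missing values: 0
Records with any missing: 0

0 missing values (none); 0 incomplete records


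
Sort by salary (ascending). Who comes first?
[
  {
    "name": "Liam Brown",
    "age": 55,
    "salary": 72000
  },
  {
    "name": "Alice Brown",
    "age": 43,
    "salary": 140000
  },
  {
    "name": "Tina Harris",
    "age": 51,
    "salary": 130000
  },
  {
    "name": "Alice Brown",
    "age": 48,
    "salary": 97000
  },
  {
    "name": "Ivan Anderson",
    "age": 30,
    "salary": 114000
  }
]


Sort by: salary (ascending)

Sorted order:
  1. Liam Brown (salary = 72000)
  2. Alice Brown (salary = 97000)
  3. Ivan Anderson (salary = 114000)
  4. Tina Harris (salary = 130000)
  5. Alice Brown (salary = 140000)

First: Liam Brown

Liam Brown


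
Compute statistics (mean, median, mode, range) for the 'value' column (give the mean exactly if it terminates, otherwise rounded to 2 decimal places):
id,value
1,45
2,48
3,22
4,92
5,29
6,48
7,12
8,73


Data: [45, 48, 22, 92, 29, 48, 12, 73]
Count: 8
Sum: 369
Mean: 369/8 = 46.125
Sorted: [12, 22, 29, 45, 48, 48, 73, 92]
Median: 46.5
Mode: 48 (2 times)
Range: 92 - 12 = 80
Min: 12, Max: 92

mean=46.125, median=46.5, mode=48, range=80


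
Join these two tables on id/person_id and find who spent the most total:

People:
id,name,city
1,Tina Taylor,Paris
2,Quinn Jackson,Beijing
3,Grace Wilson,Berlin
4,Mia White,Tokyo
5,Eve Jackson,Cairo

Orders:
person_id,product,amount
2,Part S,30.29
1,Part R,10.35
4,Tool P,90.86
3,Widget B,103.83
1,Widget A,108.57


Join on: people.id = orders.person_id

Joined rows:
  Quinn Jackson (Beijing) bought Part S for $30.29
  Tina Taylor (Paris) bought Part R for $10.35
  Mia White (Tokyo) bought Tool P for $90.86
  Grace Wilson (Berlin) bought Widget B for $103.83
  Tina Taylor (Paris) bought Widget A for $108.57

Total per person:
  Tina Taylor: $118.92
  Grace Wilson: $103.83
  Mia White: $90.86
  Quinn Jackson: $30.29

Top spender: Tina Taylor ($118.92)

Tina Taylor ($118.92)


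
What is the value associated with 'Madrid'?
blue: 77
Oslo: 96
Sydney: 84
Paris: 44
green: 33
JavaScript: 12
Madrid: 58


Looking up key 'Madrid'
Value: 58

58


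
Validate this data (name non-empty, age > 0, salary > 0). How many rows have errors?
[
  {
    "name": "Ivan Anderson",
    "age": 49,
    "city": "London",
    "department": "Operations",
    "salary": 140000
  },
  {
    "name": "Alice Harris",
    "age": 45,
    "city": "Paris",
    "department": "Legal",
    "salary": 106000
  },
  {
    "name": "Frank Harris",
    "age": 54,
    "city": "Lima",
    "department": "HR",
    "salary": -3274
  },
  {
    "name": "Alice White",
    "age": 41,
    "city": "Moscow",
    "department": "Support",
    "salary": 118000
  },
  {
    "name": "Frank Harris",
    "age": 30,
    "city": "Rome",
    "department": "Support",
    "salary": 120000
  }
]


Validating 5 records:
Rules: name non-empty, age > 0, salary > 0

  Row 1 (Ivan Anderson): OK
  Row 2 (Alice Harris): OK
  Row 3 (Frank Harris): negative salary: -3274
  Row 4 (Alice White): OK
  Row 5 (Frank Harris): OK

Total errors: 1

1 errors


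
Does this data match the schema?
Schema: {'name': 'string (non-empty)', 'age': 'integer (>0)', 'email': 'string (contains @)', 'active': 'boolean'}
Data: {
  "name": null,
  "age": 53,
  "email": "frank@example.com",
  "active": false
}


Validating each field against schema:
  name: FAIL (null is not a string)
  age: OK (positive integer)
  email: OK (string with @)
  active: OK (boolean)

Result: INVALID (1 error: name)

INVALID (1 error: name)


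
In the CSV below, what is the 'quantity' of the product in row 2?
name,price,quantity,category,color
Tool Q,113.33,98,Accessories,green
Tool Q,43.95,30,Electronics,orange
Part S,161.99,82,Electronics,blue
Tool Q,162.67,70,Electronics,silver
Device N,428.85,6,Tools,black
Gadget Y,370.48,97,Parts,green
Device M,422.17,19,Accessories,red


Query: Row 2 ('Tool Q'), column 'quantity'
Value: 30

30


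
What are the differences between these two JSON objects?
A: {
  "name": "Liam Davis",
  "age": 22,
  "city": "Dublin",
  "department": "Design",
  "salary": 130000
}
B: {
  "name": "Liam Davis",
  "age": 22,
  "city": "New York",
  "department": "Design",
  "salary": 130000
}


Comparing each field (in key order):
  name: same
  age: same
  city: DIFFERENT
  department: same
  salary: same
Differences:
  city: Dublin -> New York

1 field(s) changed

1 change: city


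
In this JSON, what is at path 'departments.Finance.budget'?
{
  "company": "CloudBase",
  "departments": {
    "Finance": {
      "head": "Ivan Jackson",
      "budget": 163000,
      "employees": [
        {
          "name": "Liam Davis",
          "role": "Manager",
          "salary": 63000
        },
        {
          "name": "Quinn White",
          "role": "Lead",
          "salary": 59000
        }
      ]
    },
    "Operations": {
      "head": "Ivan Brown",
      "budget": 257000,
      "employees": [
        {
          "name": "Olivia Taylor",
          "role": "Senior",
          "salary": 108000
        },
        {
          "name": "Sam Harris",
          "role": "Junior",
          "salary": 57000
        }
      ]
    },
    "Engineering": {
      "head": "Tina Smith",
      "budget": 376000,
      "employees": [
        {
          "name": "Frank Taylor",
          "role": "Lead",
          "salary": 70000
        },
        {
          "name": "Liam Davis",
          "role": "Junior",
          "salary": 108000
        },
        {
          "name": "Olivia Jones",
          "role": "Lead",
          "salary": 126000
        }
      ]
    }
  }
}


Path: departments.Finance.budget

Navigate:
  -> departments
  -> Finance
  -> budget = 163000

163000


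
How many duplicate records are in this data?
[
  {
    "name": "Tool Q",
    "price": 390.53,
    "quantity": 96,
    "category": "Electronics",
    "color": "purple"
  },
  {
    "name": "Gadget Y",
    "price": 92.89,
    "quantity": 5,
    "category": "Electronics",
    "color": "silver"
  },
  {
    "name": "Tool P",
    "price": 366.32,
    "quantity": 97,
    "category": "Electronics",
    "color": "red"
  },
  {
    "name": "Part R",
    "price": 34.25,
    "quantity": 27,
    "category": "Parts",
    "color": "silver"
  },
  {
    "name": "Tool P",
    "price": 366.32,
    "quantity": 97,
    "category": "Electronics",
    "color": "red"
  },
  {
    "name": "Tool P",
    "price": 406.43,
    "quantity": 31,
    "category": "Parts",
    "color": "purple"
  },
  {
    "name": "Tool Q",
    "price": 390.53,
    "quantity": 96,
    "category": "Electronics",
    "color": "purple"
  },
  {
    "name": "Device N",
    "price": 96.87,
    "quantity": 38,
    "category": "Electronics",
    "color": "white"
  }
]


Checking 8 records for duplicates:

  Row 1: Tool Q ($390.53, qty 96)
  Row 2: Gadget Y ($92.89, qty 5)
  Row 3: Tool P ($366.32, qty 97)
  Row 4: Part R ($34.25, qty 27)
  Row 5: Tool P ($366.32, qty 97) <-- DUPLICATE
  Row 6: Tool P ($406.43, qty 31)
  Row 7: Tool Q ($390.53, qty 96) <-- DUPLICATE
  Row 8: Device N ($96.87, qty 38)

Duplicates found: 2
Unique records: 6

2 duplicates, 6 unique


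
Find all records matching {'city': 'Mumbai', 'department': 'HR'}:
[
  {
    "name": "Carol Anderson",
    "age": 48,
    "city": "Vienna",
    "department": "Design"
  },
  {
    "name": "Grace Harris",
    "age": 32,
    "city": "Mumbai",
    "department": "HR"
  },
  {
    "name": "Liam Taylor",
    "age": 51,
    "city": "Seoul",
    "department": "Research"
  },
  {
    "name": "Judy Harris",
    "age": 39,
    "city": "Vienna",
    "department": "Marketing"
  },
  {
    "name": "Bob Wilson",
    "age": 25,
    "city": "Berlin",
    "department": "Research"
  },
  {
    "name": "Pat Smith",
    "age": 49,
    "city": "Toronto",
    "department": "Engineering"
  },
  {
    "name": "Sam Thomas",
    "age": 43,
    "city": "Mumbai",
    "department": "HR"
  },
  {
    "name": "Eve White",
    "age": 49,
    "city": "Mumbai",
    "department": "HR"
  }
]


Search criteria: {'city': 'Mumbai', 'department': 'HR'}

Checking 8 records:
  Carol Anderson: {city: Vienna, department: Design}
  Grace Harris: {city: Mumbai, department: HR} <-- MATCH
  Liam Taylor: {city: Seoul, department: Research}
  Judy Harris: {city: Vienna, department: Marketing}
  Bob Wilson: {city: Berlin, department: Research}
  Pat Smith: {city: Toronto, department: Engineering}
  Sam Thomas: {city: Mumbai, department: HR} <-- MATCH
  Eve White: {city: Mumbai, department: HR} <-- MATCH

Matches: ["Grace Harris", "Sam Thomas", "Eve White"]

["Grace Harris", "Sam Thomas", "Eve White"]


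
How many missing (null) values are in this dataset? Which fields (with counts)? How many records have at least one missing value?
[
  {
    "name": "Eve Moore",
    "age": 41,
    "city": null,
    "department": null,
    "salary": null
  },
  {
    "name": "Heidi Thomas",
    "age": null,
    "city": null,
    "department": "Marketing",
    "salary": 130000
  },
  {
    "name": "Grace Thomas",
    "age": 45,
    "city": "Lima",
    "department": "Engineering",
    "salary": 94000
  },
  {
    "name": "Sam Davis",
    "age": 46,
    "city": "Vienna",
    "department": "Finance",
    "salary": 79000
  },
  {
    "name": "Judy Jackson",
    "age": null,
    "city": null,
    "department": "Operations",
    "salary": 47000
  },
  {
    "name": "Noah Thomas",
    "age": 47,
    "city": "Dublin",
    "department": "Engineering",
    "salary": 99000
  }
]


Checking for missing (null) values in 6 records:

  Eve Moore: city, department, salary
  Heidi Thomas: age, city
  Grace Thomas: complete
  Sam Davis: complete
  Judy Jackson: age, city
  Noah Thomas: complete

Per field:
  name: 0 missing
  age: 2 missing
  city: 3 missing
  department: 1 missing
  salary: 1 missing

Total missing values: 7
Records with any missing: 3

7 missing values (age: 2, city: 3, department: 1, salary: 1); 3 incomplete records


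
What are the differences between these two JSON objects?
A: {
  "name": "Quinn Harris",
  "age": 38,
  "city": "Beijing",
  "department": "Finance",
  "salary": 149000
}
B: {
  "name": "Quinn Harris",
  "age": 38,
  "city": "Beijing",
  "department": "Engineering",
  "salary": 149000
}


Comparing each field (in key order):
  name: same
  age: same
  city: same
  department: DIFFERENT
  salary: same
Differences:
  department: Finance -> Engineering

1 field(s) changed

1 change: department


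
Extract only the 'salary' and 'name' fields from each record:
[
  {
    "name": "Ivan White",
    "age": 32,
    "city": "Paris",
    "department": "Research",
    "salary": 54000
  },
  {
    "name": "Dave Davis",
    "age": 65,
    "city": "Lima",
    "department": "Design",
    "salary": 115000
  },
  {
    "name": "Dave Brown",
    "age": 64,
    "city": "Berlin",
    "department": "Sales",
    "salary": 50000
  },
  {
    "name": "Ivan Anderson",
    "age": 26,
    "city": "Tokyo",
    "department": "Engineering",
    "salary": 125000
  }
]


Original: 4 records with fields: name, age, city, department, salary
Keep: ['salary', 'name']
Drop: ['age', 'city', 'department']
Result: 4 records, 2 fields each

[
  {
    "salary": 54000,
    "name": "Ivan White"
  },
  {
    "salary": 115000,
    "name": "Dave Davis"
  },
  {
    "salary": 50000,
    "name": "Dave Brown"
  },
  {
    "salary": 125000,
    "name": "Ivan Anderson"
  }
]


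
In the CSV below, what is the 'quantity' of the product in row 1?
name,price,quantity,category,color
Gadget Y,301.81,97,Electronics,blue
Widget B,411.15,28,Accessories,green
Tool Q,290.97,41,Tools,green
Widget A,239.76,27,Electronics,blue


Query: Row 1 ('Gadget Y'), column 'quantity'
Value: 97

97


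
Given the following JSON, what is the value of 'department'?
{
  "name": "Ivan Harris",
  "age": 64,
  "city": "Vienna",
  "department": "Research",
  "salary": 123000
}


Looking up field 'department'
Value: Research

Research


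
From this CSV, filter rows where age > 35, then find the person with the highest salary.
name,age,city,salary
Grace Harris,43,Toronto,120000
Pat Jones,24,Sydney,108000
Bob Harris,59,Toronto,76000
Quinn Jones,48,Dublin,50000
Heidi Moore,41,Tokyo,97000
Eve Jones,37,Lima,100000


Filter: age > 35
Sort by: salary (descending)

Filtered records (5):
  Grace Harris, age 43, salary $120000
  Eve Jones, age 37, salary $100000
  Heidi Moore, age 41, salary $97000
  Bob Harris, age 59, salary $76000
  Quinn Jones, age 48, salary $50000

Highest salary: Grace Harris ($120000)

Grace Harris


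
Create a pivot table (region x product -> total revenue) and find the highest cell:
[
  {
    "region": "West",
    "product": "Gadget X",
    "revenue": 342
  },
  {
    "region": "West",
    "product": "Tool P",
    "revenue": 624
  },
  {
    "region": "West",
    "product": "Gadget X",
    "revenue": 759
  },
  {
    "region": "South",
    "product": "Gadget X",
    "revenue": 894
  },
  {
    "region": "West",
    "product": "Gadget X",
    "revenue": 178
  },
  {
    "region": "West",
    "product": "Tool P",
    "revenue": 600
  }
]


Pivot: region (rows) x product (columns) -> total revenue

     Gadget X      Tool P      
South          894             0  
West          1279          1224  

Highest: West / Gadget X = $1279

West / Gadget X = $1279


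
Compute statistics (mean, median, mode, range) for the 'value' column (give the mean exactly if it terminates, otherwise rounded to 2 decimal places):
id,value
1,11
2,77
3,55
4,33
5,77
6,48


Data: [11, 77, 55, 33, 77, 48]
Count: 6
Sum: 301
Mean: 301/6 ≈ 50.17 (rounded to 2 decimal places)
Sorted: [11, 33, 48, 55, 77, 77]
Median: 51.5
Mode: 77 (2 times)
Range: 77 - 11 = 66
Min: 11, Max: 77

mean≈50.17, median=51.5, mode=77, range=66


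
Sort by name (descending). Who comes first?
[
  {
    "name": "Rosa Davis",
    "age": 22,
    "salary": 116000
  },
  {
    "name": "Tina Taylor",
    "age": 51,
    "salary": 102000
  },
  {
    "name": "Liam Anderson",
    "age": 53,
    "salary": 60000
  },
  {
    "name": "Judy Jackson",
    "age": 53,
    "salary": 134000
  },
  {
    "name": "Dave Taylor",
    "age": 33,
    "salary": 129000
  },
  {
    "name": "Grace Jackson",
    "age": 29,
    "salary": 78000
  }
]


Sort by: name (descending)

Sorted order:
  1. Tina Taylor (name = Tina Taylor)
  2. Rosa Davis (name = Rosa Davis)
  3. Liam Anderson (name = Liam Anderson)
  4. Judy Jackson (name = Judy Jackson)
  5. Grace Jackson (name = Grace Jackson)
  6. Dave Taylor (name = Dave Taylor)

First: Tina Taylor

Tina Taylor
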